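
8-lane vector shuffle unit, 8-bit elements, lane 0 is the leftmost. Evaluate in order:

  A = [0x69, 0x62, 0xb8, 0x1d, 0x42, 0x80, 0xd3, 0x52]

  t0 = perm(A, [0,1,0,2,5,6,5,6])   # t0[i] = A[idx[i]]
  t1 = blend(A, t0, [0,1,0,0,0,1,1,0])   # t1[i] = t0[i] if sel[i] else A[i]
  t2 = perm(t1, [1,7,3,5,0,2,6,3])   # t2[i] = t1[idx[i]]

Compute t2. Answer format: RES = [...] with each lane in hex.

RES = [ 0x62  0x52  0x1d  0xd3  0x69  0xb8  0x80  0x1d ]

→ t0 |69|62|69|b8|80|d3|80|d3|
→ t1 |69|62|b8|1d|42|d3|80|52|
→ t2 |62|52|1d|d3|69|b8|80|1d|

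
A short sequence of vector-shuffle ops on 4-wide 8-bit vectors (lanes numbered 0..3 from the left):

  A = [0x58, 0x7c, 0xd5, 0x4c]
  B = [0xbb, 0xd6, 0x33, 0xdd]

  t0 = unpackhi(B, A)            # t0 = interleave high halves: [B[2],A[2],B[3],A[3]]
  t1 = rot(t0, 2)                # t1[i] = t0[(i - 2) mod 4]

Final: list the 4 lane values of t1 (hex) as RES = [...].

  t0: 33 d5 dd 4c
  t1: dd 4c 33 d5

RES = [ 0xdd  0x4c  0x33  0xd5 ]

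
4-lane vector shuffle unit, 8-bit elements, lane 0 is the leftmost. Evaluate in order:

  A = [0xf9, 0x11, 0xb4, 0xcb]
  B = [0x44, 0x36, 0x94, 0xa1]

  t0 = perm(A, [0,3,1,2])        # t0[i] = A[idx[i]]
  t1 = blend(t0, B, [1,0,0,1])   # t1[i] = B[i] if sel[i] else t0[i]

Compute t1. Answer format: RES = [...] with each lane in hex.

  t0: f9 cb 11 b4
  t1: 44 cb 11 a1

RES = [ 0x44  0xcb  0x11  0xa1 ]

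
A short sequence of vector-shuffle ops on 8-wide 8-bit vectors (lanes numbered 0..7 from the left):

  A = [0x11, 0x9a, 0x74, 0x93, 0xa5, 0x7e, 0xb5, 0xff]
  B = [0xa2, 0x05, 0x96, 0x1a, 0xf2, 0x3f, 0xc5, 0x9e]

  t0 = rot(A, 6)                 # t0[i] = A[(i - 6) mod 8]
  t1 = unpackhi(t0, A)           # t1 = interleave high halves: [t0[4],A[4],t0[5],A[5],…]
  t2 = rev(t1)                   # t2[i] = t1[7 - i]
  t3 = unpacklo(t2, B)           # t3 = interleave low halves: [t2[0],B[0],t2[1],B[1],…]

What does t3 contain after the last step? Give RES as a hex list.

  t0: 74 93 a5 7e b5 ff 11 9a
  t1: b5 a5 ff 7e 11 b5 9a ff
  t2: ff 9a b5 11 7e ff a5 b5
  t3: ff a2 9a 05 b5 96 11 1a

RES = [0xff, 0xa2, 0x9a, 0x05, 0xb5, 0x96, 0x11, 0x1a]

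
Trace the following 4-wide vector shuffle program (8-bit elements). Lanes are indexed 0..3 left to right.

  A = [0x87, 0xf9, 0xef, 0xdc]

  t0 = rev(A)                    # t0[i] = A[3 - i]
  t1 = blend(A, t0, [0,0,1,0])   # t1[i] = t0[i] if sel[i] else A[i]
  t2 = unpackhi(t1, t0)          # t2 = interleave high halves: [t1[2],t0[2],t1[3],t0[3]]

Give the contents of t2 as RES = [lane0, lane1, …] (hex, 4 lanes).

RES = [0xf9, 0xf9, 0xdc, 0x87]

  t0: dc ef f9 87
  t1: 87 f9 f9 dc
  t2: f9 f9 dc 87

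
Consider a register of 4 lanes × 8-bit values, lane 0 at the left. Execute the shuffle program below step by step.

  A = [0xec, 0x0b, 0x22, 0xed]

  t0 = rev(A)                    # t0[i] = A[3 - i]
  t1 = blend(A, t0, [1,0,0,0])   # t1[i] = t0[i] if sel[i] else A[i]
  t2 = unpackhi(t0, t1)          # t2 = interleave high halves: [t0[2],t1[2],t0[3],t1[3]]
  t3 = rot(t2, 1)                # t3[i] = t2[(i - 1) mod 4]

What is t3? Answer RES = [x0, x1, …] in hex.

t0 = [0xed, 0x22, 0x0b, 0xec]
t1 = [0xed, 0x0b, 0x22, 0xed]
t2 = [0x0b, 0x22, 0xec, 0xed]
t3 = [0xed, 0x0b, 0x22, 0xec]

RES = [ 0xed  0x0b  0x22  0xec ]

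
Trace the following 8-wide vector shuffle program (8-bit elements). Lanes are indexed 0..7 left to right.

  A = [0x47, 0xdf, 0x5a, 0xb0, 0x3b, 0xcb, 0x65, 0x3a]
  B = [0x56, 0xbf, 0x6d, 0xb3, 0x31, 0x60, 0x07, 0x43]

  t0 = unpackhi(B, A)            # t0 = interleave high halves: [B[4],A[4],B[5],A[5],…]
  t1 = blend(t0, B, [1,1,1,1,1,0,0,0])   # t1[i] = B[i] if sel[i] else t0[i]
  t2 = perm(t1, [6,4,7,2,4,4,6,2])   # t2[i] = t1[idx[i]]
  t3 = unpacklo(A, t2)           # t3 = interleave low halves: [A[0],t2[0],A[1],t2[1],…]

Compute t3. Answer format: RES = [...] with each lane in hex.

RES = [ 0x47  0x43  0xdf  0x31  0x5a  0x3a  0xb0  0x6d ]

→ t0 |31|3b|60|cb|07|65|43|3a|
→ t1 |56|bf|6d|b3|31|65|43|3a|
→ t2 |43|31|3a|6d|31|31|43|6d|
→ t3 |47|43|df|31|5a|3a|b0|6d|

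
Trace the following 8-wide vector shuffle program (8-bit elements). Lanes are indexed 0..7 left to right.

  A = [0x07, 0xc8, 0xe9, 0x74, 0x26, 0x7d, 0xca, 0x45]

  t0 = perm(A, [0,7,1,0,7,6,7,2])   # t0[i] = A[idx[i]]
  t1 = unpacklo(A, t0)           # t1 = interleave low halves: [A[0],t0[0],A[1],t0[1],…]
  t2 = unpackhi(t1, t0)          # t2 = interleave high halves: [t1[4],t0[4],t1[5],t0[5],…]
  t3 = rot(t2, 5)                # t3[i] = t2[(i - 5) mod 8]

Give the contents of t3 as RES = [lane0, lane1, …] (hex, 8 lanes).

  t0: 07 45 c8 07 45 ca 45 e9
  t1: 07 07 c8 45 e9 c8 74 07
  t2: e9 45 c8 ca 74 45 07 e9
  t3: ca 74 45 07 e9 e9 45 c8

RES = [0xca, 0x74, 0x45, 0x07, 0xe9, 0xe9, 0x45, 0xc8]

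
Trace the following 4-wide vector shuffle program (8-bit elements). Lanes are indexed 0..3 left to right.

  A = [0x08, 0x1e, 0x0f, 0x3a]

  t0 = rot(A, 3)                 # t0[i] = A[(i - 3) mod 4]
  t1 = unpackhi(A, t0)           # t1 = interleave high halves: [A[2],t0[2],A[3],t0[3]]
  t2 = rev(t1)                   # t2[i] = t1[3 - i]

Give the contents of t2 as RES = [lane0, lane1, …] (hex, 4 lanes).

t0 = [0x1e, 0x0f, 0x3a, 0x08]
t1 = [0x0f, 0x3a, 0x3a, 0x08]
t2 = [0x08, 0x3a, 0x3a, 0x0f]

RES = [0x08, 0x3a, 0x3a, 0x0f]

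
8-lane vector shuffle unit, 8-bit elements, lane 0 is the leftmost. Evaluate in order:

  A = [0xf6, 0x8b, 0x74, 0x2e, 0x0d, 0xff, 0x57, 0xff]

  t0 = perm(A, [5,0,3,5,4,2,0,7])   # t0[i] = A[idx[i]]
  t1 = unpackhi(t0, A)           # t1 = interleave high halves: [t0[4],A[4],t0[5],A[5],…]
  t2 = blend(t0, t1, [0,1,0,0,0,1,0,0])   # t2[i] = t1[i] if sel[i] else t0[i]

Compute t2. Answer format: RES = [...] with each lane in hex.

→ t0 |ff|f6|2e|ff|0d|74|f6|ff|
→ t1 |0d|0d|74|ff|f6|57|ff|ff|
→ t2 |ff|0d|2e|ff|0d|57|f6|ff|

RES = [0xff, 0x0d, 0x2e, 0xff, 0x0d, 0x57, 0xf6, 0xff]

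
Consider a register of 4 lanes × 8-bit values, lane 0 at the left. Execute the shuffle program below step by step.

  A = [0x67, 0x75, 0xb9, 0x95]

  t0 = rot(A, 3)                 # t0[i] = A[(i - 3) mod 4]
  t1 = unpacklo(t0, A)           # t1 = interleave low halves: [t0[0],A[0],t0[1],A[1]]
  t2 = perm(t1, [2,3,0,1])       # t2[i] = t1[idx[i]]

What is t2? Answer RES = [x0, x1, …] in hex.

t0 = [0x75, 0xb9, 0x95, 0x67]
t1 = [0x75, 0x67, 0xb9, 0x75]
t2 = [0xb9, 0x75, 0x75, 0x67]

RES = [0xb9, 0x75, 0x75, 0x67]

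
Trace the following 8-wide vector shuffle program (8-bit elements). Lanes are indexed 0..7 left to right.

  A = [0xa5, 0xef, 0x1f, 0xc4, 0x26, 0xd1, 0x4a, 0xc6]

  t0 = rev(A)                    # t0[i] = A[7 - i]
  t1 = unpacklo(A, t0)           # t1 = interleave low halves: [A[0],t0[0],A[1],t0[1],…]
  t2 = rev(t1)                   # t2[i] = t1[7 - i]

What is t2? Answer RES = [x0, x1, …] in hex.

RES = [0x26, 0xc4, 0xd1, 0x1f, 0x4a, 0xef, 0xc6, 0xa5]

t0 = [0xc6, 0x4a, 0xd1, 0x26, 0xc4, 0x1f, 0xef, 0xa5]
t1 = [0xa5, 0xc6, 0xef, 0x4a, 0x1f, 0xd1, 0xc4, 0x26]
t2 = [0x26, 0xc4, 0xd1, 0x1f, 0x4a, 0xef, 0xc6, 0xa5]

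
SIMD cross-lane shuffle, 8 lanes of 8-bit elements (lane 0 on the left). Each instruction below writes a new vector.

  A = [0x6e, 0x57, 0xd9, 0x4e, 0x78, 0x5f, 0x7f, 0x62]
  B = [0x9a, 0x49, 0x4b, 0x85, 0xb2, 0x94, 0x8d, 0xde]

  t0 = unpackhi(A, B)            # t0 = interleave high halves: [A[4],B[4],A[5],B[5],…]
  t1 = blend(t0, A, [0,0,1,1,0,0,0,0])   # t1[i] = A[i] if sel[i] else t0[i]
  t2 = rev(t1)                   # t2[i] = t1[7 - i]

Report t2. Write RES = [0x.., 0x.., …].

→ t0 |78|b2|5f|94|7f|8d|62|de|
→ t1 |78|b2|d9|4e|7f|8d|62|de|
→ t2 |de|62|8d|7f|4e|d9|b2|78|

RES = [0xde, 0x62, 0x8d, 0x7f, 0x4e, 0xd9, 0xb2, 0x78]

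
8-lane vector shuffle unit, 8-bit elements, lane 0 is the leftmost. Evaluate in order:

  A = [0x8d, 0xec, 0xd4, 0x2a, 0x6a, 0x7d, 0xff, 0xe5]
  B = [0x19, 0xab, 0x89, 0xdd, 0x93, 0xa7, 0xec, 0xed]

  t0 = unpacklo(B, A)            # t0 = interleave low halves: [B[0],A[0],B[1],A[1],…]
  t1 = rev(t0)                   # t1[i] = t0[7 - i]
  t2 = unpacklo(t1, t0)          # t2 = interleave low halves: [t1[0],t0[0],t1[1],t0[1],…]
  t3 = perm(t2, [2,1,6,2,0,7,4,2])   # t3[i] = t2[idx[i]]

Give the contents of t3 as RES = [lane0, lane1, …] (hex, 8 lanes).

  t0: 19 8d ab ec 89 d4 dd 2a
  t1: 2a dd d4 89 ec ab 8d 19
  t2: 2a 19 dd 8d d4 ab 89 ec
  t3: dd 19 89 dd 2a ec d4 dd

RES = [0xdd, 0x19, 0x89, 0xdd, 0x2a, 0xec, 0xd4, 0xdd]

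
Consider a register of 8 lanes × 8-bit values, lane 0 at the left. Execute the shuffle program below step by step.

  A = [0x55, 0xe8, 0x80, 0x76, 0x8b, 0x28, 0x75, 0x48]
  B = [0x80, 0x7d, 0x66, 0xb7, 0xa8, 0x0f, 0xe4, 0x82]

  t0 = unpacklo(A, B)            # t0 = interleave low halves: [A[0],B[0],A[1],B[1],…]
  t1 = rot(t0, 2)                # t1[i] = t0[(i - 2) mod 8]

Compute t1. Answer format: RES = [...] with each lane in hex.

→ t0 |55|80|e8|7d|80|66|76|b7|
→ t1 |76|b7|55|80|e8|7d|80|66|

RES = [ 0x76  0xb7  0x55  0x80  0xe8  0x7d  0x80  0x66 ]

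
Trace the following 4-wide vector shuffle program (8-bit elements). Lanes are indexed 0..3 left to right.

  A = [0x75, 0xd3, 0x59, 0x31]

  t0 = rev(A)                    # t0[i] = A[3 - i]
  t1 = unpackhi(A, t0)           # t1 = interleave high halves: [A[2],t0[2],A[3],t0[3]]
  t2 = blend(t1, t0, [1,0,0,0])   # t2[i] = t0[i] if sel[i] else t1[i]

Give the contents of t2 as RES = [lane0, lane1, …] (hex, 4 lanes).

RES = [0x31, 0xd3, 0x31, 0x75]

t0 = [0x31, 0x59, 0xd3, 0x75]
t1 = [0x59, 0xd3, 0x31, 0x75]
t2 = [0x31, 0xd3, 0x31, 0x75]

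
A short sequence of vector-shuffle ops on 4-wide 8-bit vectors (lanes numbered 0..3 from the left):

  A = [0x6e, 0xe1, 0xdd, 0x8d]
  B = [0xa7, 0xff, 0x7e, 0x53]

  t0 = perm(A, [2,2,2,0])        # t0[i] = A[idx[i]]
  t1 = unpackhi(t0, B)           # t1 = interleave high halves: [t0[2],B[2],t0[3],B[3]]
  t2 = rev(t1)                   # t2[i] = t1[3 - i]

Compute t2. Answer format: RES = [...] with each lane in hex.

→ t0 |dd|dd|dd|6e|
→ t1 |dd|7e|6e|53|
→ t2 |53|6e|7e|dd|

RES = [ 0x53  0x6e  0x7e  0xdd ]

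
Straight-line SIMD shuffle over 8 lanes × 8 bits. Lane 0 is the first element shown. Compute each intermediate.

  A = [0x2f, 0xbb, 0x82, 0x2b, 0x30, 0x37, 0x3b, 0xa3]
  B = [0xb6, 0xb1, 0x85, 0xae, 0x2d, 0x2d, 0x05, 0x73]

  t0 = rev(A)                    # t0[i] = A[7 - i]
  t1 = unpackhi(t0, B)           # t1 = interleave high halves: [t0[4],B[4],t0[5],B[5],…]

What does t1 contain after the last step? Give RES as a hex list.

RES = [ 0x2b  0x2d  0x82  0x2d  0xbb  0x05  0x2f  0x73 ]

→ t0 |a3|3b|37|30|2b|82|bb|2f|
→ t1 |2b|2d|82|2d|bb|05|2f|73|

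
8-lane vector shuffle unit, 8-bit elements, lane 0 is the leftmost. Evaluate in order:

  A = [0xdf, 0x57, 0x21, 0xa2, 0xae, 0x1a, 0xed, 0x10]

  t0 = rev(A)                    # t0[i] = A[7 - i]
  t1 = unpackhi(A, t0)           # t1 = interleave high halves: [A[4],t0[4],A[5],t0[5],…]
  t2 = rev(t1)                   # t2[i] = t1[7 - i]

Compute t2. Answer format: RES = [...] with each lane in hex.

RES = [ 0xdf  0x10  0x57  0xed  0x21  0x1a  0xa2  0xae ]

t0 = [0x10, 0xed, 0x1a, 0xae, 0xa2, 0x21, 0x57, 0xdf]
t1 = [0xae, 0xa2, 0x1a, 0x21, 0xed, 0x57, 0x10, 0xdf]
t2 = [0xdf, 0x10, 0x57, 0xed, 0x21, 0x1a, 0xa2, 0xae]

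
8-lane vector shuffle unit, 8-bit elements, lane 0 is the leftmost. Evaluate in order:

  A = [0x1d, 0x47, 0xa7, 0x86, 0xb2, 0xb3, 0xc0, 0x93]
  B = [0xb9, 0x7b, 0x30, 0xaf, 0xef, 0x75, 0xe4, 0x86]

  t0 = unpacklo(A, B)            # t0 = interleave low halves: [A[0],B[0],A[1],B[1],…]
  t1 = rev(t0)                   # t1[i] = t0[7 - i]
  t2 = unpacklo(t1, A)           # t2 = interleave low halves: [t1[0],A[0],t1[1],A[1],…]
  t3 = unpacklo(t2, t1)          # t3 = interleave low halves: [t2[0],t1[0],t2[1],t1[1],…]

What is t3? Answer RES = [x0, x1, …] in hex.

→ t0 |1d|b9|47|7b|a7|30|86|af|
→ t1 |af|86|30|a7|7b|47|b9|1d|
→ t2 |af|1d|86|47|30|a7|a7|86|
→ t3 |af|af|1d|86|86|30|47|a7|

RES = [ 0xaf  0xaf  0x1d  0x86  0x86  0x30  0x47  0xa7 ]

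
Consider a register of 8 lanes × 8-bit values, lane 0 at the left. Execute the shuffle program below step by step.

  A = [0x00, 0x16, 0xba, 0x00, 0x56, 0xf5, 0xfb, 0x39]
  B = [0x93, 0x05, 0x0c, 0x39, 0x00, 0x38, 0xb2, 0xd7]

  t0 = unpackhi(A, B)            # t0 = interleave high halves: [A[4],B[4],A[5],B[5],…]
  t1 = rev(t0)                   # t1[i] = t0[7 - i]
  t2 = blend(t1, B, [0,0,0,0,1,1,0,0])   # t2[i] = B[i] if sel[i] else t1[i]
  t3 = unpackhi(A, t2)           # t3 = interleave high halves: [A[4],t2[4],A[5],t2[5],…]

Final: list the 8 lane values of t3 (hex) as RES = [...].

RES = [ 0x56  0x00  0xf5  0x38  0xfb  0x00  0x39  0x56 ]

  t0: 56 00 f5 38 fb b2 39 d7
  t1: d7 39 b2 fb 38 f5 00 56
  t2: d7 39 b2 fb 00 38 00 56
  t3: 56 00 f5 38 fb 00 39 56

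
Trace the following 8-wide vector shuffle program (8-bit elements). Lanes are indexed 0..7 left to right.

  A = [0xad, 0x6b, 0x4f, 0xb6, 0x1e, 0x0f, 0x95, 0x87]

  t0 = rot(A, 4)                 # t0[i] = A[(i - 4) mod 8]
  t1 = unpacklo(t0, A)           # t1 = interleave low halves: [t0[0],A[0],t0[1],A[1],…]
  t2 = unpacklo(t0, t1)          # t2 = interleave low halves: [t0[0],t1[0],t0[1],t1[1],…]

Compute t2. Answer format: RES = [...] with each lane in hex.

t0 = [0x1e, 0x0f, 0x95, 0x87, 0xad, 0x6b, 0x4f, 0xb6]
t1 = [0x1e, 0xad, 0x0f, 0x6b, 0x95, 0x4f, 0x87, 0xb6]
t2 = [0x1e, 0x1e, 0x0f, 0xad, 0x95, 0x0f, 0x87, 0x6b]

RES = [ 0x1e  0x1e  0x0f  0xad  0x95  0x0f  0x87  0x6b ]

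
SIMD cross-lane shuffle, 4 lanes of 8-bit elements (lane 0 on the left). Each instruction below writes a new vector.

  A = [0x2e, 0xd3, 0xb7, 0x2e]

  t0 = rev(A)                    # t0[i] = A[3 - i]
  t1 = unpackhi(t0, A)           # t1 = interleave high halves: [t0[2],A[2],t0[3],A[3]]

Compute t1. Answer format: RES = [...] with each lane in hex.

RES = [ 0xd3  0xb7  0x2e  0x2e ]

→ t0 |2e|b7|d3|2e|
→ t1 |d3|b7|2e|2e|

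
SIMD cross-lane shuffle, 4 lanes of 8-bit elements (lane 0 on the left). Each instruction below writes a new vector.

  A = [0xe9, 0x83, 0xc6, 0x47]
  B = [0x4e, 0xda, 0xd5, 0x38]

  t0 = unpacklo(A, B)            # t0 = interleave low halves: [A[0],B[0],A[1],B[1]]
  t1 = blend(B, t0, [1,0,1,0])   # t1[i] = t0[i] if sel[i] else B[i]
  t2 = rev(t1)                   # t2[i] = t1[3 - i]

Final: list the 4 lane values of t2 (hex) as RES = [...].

RES = [0x38, 0x83, 0xda, 0xe9]

→ t0 |e9|4e|83|da|
→ t1 |e9|da|83|38|
→ t2 |38|83|da|e9|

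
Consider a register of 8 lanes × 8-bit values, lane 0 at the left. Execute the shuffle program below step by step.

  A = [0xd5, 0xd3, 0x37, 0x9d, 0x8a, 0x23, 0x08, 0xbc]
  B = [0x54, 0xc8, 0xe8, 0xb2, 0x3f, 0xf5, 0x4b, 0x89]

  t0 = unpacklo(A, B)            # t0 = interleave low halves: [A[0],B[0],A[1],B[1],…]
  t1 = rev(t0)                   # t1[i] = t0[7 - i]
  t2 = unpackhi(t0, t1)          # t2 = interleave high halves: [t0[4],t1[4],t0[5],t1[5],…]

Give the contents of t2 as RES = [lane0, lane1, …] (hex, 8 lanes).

t0 = [0xd5, 0x54, 0xd3, 0xc8, 0x37, 0xe8, 0x9d, 0xb2]
t1 = [0xb2, 0x9d, 0xe8, 0x37, 0xc8, 0xd3, 0x54, 0xd5]
t2 = [0x37, 0xc8, 0xe8, 0xd3, 0x9d, 0x54, 0xb2, 0xd5]

RES = [ 0x37  0xc8  0xe8  0xd3  0x9d  0x54  0xb2  0xd5 ]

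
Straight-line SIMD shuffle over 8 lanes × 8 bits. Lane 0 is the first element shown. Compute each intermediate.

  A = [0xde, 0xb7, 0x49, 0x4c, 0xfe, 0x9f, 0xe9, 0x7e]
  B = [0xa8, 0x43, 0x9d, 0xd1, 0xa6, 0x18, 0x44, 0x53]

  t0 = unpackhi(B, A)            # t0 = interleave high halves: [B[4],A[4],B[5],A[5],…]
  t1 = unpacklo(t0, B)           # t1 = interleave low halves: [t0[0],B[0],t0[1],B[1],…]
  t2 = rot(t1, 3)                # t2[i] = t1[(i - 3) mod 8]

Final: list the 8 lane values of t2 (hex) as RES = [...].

t0 = [0xa6, 0xfe, 0x18, 0x9f, 0x44, 0xe9, 0x53, 0x7e]
t1 = [0xa6, 0xa8, 0xfe, 0x43, 0x18, 0x9d, 0x9f, 0xd1]
t2 = [0x9d, 0x9f, 0xd1, 0xa6, 0xa8, 0xfe, 0x43, 0x18]

RES = [ 0x9d  0x9f  0xd1  0xa6  0xa8  0xfe  0x43  0x18 ]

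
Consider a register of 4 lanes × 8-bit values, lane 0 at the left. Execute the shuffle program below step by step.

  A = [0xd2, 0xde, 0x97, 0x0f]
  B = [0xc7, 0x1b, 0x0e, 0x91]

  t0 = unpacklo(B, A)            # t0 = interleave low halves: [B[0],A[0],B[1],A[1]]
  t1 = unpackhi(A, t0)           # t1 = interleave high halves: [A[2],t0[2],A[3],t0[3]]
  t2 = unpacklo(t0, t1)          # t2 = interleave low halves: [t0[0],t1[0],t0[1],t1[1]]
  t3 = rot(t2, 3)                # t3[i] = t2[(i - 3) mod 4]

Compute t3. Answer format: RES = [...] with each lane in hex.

RES = [0x97, 0xd2, 0x1b, 0xc7]

  t0: c7 d2 1b de
  t1: 97 1b 0f de
  t2: c7 97 d2 1b
  t3: 97 d2 1b c7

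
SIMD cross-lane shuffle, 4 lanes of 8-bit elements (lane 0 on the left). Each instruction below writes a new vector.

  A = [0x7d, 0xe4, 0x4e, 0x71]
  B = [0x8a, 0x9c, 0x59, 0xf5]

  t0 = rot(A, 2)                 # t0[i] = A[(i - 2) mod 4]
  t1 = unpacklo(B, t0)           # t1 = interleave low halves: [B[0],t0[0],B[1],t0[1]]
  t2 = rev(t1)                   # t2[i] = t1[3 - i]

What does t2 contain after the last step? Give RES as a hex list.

t0 = [0x4e, 0x71, 0x7d, 0xe4]
t1 = [0x8a, 0x4e, 0x9c, 0x71]
t2 = [0x71, 0x9c, 0x4e, 0x8a]

RES = [0x71, 0x9c, 0x4e, 0x8a]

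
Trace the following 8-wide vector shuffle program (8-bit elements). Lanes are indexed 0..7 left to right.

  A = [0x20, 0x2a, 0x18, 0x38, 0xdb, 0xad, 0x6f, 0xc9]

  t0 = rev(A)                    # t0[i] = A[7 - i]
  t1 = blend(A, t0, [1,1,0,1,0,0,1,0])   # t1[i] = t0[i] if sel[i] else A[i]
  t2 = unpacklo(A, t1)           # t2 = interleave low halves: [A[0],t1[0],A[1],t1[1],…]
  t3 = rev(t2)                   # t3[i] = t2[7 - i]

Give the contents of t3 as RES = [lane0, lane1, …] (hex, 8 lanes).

t0 = [0xc9, 0x6f, 0xad, 0xdb, 0x38, 0x18, 0x2a, 0x20]
t1 = [0xc9, 0x6f, 0x18, 0xdb, 0xdb, 0xad, 0x2a, 0xc9]
t2 = [0x20, 0xc9, 0x2a, 0x6f, 0x18, 0x18, 0x38, 0xdb]
t3 = [0xdb, 0x38, 0x18, 0x18, 0x6f, 0x2a, 0xc9, 0x20]

RES = [ 0xdb  0x38  0x18  0x18  0x6f  0x2a  0xc9  0x20 ]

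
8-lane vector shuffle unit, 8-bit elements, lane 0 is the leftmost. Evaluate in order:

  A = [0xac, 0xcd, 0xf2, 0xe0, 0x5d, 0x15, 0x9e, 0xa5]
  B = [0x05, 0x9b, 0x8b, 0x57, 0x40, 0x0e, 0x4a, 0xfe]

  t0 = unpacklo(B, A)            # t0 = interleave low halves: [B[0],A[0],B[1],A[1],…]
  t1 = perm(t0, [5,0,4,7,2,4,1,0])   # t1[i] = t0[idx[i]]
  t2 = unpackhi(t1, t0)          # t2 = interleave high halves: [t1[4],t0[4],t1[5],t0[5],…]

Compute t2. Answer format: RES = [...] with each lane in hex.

RES = [0x9b, 0x8b, 0x8b, 0xf2, 0xac, 0x57, 0x05, 0xe0]

→ t0 |05|ac|9b|cd|8b|f2|57|e0|
→ t1 |f2|05|8b|e0|9b|8b|ac|05|
→ t2 |9b|8b|8b|f2|ac|57|05|e0|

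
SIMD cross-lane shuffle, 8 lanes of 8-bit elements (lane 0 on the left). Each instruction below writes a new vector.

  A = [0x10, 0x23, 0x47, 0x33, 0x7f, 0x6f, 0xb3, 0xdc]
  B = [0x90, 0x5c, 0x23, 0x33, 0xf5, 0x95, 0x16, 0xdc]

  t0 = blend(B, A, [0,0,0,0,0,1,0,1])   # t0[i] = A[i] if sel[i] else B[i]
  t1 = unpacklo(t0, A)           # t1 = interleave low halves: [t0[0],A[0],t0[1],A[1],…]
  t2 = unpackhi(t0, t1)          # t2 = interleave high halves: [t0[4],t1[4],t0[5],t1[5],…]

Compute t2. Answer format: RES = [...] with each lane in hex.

t0 = [0x90, 0x5c, 0x23, 0x33, 0xf5, 0x6f, 0x16, 0xdc]
t1 = [0x90, 0x10, 0x5c, 0x23, 0x23, 0x47, 0x33, 0x33]
t2 = [0xf5, 0x23, 0x6f, 0x47, 0x16, 0x33, 0xdc, 0x33]

RES = [ 0xf5  0x23  0x6f  0x47  0x16  0x33  0xdc  0x33 ]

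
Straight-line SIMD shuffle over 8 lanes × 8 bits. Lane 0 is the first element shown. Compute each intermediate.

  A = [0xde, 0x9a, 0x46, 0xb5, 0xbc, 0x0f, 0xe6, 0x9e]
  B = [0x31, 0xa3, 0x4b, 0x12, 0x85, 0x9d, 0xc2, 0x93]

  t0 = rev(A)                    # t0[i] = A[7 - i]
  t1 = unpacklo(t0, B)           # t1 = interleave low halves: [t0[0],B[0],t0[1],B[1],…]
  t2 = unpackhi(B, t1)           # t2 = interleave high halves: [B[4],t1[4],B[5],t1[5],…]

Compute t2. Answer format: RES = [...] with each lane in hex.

→ t0 |9e|e6|0f|bc|b5|46|9a|de|
→ t1 |9e|31|e6|a3|0f|4b|bc|12|
→ t2 |85|0f|9d|4b|c2|bc|93|12|

RES = [ 0x85  0x0f  0x9d  0x4b  0xc2  0xbc  0x93  0x12 ]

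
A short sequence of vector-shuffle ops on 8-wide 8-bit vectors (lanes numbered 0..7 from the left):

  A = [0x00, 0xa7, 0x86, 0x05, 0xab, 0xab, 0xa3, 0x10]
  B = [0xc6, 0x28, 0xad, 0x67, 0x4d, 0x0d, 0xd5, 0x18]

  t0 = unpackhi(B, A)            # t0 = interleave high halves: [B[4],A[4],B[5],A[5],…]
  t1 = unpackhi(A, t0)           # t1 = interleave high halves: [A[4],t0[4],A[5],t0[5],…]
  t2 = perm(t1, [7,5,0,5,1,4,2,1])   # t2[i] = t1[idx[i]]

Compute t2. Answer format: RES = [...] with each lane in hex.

t0 = [0x4d, 0xab, 0x0d, 0xab, 0xd5, 0xa3, 0x18, 0x10]
t1 = [0xab, 0xd5, 0xab, 0xa3, 0xa3, 0x18, 0x10, 0x10]
t2 = [0x10, 0x18, 0xab, 0x18, 0xd5, 0xa3, 0xab, 0xd5]

RES = [ 0x10  0x18  0xab  0x18  0xd5  0xa3  0xab  0xd5 ]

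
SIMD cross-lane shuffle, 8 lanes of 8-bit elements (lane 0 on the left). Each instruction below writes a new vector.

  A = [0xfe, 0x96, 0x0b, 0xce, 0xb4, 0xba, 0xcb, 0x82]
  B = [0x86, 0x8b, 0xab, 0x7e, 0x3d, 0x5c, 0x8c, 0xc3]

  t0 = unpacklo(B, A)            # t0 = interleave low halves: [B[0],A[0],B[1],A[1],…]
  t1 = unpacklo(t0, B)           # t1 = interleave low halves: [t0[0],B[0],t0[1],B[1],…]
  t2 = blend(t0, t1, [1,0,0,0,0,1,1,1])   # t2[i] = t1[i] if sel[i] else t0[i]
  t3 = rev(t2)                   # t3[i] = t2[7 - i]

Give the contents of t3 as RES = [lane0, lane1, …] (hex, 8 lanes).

RES = [ 0x7e  0x96  0xab  0xab  0x96  0x8b  0xfe  0x86 ]

  t0: 86 fe 8b 96 ab 0b 7e ce
  t1: 86 86 fe 8b 8b ab 96 7e
  t2: 86 fe 8b 96 ab ab 96 7e
  t3: 7e 96 ab ab 96 8b fe 86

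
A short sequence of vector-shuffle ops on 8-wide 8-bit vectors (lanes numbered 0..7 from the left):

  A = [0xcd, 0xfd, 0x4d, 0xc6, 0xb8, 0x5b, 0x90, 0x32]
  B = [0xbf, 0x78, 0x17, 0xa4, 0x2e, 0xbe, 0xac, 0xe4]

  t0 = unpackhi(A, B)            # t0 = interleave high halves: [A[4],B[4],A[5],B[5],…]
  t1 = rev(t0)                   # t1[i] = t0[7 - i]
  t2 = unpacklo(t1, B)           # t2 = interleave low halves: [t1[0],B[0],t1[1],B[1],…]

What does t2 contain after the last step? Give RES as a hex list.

RES = [0xe4, 0xbf, 0x32, 0x78, 0xac, 0x17, 0x90, 0xa4]

→ t0 |b8|2e|5b|be|90|ac|32|e4|
→ t1 |e4|32|ac|90|be|5b|2e|b8|
→ t2 |e4|bf|32|78|ac|17|90|a4|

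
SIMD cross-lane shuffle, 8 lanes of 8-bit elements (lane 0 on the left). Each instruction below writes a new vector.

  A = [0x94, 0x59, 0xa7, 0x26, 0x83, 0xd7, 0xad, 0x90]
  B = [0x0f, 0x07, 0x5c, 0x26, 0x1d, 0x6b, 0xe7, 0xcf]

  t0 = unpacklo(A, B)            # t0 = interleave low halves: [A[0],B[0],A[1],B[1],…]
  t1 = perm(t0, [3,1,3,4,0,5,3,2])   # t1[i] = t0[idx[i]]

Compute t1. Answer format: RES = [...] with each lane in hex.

RES = [0x07, 0x0f, 0x07, 0xa7, 0x94, 0x5c, 0x07, 0x59]

  t0: 94 0f 59 07 a7 5c 26 26
  t1: 07 0f 07 a7 94 5c 07 59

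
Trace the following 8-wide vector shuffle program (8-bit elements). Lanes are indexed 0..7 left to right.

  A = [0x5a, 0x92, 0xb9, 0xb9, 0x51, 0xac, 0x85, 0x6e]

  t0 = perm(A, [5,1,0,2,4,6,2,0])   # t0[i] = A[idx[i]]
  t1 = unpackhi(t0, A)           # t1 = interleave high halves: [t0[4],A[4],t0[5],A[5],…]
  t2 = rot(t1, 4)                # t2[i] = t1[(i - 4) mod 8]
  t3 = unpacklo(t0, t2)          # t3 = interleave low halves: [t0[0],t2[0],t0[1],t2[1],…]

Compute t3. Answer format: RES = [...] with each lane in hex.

→ t0 |ac|92|5a|b9|51|85|b9|5a|
→ t1 |51|51|85|ac|b9|85|5a|6e|
→ t2 |b9|85|5a|6e|51|51|85|ac|
→ t3 |ac|b9|92|85|5a|5a|b9|6e|

RES = [ 0xac  0xb9  0x92  0x85  0x5a  0x5a  0xb9  0x6e ]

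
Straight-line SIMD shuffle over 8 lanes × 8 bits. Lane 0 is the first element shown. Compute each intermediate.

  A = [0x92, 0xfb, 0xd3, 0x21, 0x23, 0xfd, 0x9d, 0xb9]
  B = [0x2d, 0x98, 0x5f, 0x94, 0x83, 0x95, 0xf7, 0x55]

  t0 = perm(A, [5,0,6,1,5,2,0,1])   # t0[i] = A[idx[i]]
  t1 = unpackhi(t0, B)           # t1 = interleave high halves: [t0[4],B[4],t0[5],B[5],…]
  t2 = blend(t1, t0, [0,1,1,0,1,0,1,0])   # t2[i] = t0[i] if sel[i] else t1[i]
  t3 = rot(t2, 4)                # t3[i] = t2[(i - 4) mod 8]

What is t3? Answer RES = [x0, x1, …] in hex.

RES = [ 0xfd  0xf7  0x92  0x55  0xfd  0x92  0x9d  0x95 ]

  t0: fd 92 9d fb fd d3 92 fb
  t1: fd 83 d3 95 92 f7 fb 55
  t2: fd 92 9d 95 fd f7 92 55
  t3: fd f7 92 55 fd 92 9d 95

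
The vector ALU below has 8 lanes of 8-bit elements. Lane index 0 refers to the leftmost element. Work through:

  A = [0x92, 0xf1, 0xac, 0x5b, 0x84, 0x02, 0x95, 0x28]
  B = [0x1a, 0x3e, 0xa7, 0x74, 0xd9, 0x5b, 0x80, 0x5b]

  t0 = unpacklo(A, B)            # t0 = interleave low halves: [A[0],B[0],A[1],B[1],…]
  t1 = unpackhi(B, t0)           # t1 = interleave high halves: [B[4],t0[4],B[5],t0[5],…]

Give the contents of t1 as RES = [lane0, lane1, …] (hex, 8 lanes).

RES = [0xd9, 0xac, 0x5b, 0xa7, 0x80, 0x5b, 0x5b, 0x74]

t0 = [0x92, 0x1a, 0xf1, 0x3e, 0xac, 0xa7, 0x5b, 0x74]
t1 = [0xd9, 0xac, 0x5b, 0xa7, 0x80, 0x5b, 0x5b, 0x74]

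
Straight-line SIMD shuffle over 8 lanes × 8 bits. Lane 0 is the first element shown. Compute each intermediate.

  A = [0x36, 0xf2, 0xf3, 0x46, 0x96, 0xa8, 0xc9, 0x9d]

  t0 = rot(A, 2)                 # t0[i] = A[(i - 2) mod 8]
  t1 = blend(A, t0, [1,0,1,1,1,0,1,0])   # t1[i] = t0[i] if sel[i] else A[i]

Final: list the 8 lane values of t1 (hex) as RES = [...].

→ t0 |c9|9d|36|f2|f3|46|96|a8|
→ t1 |c9|f2|36|f2|f3|a8|96|9d|

RES = [0xc9, 0xf2, 0x36, 0xf2, 0xf3, 0xa8, 0x96, 0x9d]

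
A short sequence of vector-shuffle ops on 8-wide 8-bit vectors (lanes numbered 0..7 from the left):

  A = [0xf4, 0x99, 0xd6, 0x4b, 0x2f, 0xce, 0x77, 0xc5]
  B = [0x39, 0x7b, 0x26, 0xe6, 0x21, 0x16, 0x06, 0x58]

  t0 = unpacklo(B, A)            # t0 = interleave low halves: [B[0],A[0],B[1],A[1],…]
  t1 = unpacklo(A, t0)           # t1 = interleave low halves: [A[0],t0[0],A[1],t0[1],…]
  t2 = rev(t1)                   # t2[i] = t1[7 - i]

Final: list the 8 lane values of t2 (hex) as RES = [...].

  t0: 39 f4 7b 99 26 d6 e6 4b
  t1: f4 39 99 f4 d6 7b 4b 99
  t2: 99 4b 7b d6 f4 99 39 f4

RES = [ 0x99  0x4b  0x7b  0xd6  0xf4  0x99  0x39  0xf4 ]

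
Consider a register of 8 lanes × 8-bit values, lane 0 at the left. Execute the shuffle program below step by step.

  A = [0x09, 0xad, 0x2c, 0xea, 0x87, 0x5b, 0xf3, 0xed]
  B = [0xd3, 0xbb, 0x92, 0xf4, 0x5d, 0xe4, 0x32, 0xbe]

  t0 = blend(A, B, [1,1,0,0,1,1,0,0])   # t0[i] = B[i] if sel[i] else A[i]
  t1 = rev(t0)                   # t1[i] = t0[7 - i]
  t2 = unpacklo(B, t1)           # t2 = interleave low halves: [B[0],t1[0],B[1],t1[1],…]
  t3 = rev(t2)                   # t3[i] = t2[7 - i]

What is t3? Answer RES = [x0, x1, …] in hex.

  t0: d3 bb 2c ea 5d e4 f3 ed
  t1: ed f3 e4 5d ea 2c bb d3
  t2: d3 ed bb f3 92 e4 f4 5d
  t3: 5d f4 e4 92 f3 bb ed d3

RES = [0x5d, 0xf4, 0xe4, 0x92, 0xf3, 0xbb, 0xed, 0xd3]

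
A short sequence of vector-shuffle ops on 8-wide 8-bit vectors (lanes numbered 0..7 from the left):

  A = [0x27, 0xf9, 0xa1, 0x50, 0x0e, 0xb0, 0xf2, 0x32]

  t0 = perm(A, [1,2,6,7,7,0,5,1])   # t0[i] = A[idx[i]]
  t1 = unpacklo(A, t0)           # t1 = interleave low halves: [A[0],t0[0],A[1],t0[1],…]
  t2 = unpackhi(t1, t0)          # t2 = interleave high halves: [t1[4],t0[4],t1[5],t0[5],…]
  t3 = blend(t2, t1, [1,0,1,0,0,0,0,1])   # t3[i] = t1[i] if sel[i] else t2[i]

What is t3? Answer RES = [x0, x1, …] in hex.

→ t0 |f9|a1|f2|32|32|27|b0|f9|
→ t1 |27|f9|f9|a1|a1|f2|50|32|
→ t2 |a1|32|f2|27|50|b0|32|f9|
→ t3 |27|32|f9|27|50|b0|32|32|

RES = [0x27, 0x32, 0xf9, 0x27, 0x50, 0xb0, 0x32, 0x32]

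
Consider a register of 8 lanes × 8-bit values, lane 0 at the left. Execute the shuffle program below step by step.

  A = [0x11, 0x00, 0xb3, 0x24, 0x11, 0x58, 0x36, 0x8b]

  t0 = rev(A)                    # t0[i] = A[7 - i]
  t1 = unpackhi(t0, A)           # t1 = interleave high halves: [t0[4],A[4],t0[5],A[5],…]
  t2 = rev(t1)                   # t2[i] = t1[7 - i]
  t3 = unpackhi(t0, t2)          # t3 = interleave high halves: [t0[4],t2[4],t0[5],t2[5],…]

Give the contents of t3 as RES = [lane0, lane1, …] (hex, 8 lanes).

RES = [ 0x24  0x58  0xb3  0xb3  0x00  0x11  0x11  0x24 ]

t0 = [0x8b, 0x36, 0x58, 0x11, 0x24, 0xb3, 0x00, 0x11]
t1 = [0x24, 0x11, 0xb3, 0x58, 0x00, 0x36, 0x11, 0x8b]
t2 = [0x8b, 0x11, 0x36, 0x00, 0x58, 0xb3, 0x11, 0x24]
t3 = [0x24, 0x58, 0xb3, 0xb3, 0x00, 0x11, 0x11, 0x24]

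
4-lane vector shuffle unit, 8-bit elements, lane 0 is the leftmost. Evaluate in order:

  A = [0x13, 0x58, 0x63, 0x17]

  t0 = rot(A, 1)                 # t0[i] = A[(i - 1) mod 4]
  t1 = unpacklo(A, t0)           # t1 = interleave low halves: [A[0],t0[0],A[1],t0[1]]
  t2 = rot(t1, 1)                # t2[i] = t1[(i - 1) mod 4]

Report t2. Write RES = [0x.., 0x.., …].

t0 = [0x17, 0x13, 0x58, 0x63]
t1 = [0x13, 0x17, 0x58, 0x13]
t2 = [0x13, 0x13, 0x17, 0x58]

RES = [0x13, 0x13, 0x17, 0x58]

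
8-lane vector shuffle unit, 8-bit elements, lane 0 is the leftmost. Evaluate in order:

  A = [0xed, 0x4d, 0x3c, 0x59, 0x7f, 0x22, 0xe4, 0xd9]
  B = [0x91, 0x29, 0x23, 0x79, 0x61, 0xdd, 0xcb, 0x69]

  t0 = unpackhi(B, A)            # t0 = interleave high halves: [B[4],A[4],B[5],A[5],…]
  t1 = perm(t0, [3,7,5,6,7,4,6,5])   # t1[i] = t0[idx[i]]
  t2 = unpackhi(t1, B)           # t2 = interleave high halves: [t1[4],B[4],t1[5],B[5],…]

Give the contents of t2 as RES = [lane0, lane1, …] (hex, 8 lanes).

→ t0 |61|7f|dd|22|cb|e4|69|d9|
→ t1 |22|d9|e4|69|d9|cb|69|e4|
→ t2 |d9|61|cb|dd|69|cb|e4|69|

RES = [0xd9, 0x61, 0xcb, 0xdd, 0x69, 0xcb, 0xe4, 0x69]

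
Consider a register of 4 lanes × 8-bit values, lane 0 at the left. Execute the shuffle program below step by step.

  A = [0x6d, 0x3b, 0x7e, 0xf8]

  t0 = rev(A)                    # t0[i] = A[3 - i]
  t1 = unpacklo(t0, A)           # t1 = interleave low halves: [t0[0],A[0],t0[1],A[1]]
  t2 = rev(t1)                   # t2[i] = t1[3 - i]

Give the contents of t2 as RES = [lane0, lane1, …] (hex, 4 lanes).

t0 = [0xf8, 0x7e, 0x3b, 0x6d]
t1 = [0xf8, 0x6d, 0x7e, 0x3b]
t2 = [0x3b, 0x7e, 0x6d, 0xf8]

RES = [0x3b, 0x7e, 0x6d, 0xf8]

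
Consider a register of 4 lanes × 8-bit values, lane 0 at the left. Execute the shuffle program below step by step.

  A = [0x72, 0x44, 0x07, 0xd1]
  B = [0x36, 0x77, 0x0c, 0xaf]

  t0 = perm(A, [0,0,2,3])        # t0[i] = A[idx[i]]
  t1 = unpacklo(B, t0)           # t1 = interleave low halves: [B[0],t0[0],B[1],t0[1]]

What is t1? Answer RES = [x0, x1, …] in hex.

RES = [0x36, 0x72, 0x77, 0x72]

→ t0 |72|72|07|d1|
→ t1 |36|72|77|72|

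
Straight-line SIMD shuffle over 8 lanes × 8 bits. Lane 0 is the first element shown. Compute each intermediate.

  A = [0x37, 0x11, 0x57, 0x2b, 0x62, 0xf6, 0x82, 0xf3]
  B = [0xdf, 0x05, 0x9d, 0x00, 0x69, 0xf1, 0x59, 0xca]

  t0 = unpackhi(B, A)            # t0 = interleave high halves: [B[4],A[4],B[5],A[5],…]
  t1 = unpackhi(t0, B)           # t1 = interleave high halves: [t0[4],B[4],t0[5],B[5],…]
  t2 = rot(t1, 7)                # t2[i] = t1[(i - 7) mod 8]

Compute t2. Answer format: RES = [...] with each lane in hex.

→ t0 |69|62|f1|f6|59|82|ca|f3|
→ t1 |59|69|82|f1|ca|59|f3|ca|
→ t2 |69|82|f1|ca|59|f3|ca|59|

RES = [ 0x69  0x82  0xf1  0xca  0x59  0xf3  0xca  0x59 ]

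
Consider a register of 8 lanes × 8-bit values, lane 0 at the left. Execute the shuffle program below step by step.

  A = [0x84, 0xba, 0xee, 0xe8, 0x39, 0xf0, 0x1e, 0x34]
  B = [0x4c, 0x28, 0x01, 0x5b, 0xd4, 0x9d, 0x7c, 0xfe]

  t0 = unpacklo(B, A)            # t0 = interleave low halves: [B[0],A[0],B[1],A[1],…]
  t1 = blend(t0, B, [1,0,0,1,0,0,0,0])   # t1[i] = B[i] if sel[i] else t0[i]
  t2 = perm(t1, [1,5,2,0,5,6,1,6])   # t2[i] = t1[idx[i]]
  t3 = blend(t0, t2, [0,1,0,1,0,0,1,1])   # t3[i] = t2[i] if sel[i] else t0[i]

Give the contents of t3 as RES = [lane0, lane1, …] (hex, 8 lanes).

t0 = [0x4c, 0x84, 0x28, 0xba, 0x01, 0xee, 0x5b, 0xe8]
t1 = [0x4c, 0x84, 0x28, 0x5b, 0x01, 0xee, 0x5b, 0xe8]
t2 = [0x84, 0xee, 0x28, 0x4c, 0xee, 0x5b, 0x84, 0x5b]
t3 = [0x4c, 0xee, 0x28, 0x4c, 0x01, 0xee, 0x84, 0x5b]

RES = [ 0x4c  0xee  0x28  0x4c  0x01  0xee  0x84  0x5b ]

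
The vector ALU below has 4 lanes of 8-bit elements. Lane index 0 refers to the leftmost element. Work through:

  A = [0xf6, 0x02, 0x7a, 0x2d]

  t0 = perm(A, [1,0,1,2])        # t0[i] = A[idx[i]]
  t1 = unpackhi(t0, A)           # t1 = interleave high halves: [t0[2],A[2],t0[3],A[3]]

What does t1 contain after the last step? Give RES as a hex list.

→ t0 |02|f6|02|7a|
→ t1 |02|7a|7a|2d|

RES = [0x02, 0x7a, 0x7a, 0x2d]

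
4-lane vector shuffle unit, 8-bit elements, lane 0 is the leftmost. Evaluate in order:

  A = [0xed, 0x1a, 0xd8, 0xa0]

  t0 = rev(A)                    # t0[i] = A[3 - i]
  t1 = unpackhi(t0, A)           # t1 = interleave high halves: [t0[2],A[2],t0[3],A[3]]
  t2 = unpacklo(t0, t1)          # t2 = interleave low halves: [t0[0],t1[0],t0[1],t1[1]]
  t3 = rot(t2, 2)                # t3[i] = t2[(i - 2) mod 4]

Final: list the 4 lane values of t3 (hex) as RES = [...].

RES = [ 0xd8  0xd8  0xa0  0x1a ]

t0 = [0xa0, 0xd8, 0x1a, 0xed]
t1 = [0x1a, 0xd8, 0xed, 0xa0]
t2 = [0xa0, 0x1a, 0xd8, 0xd8]
t3 = [0xd8, 0xd8, 0xa0, 0x1a]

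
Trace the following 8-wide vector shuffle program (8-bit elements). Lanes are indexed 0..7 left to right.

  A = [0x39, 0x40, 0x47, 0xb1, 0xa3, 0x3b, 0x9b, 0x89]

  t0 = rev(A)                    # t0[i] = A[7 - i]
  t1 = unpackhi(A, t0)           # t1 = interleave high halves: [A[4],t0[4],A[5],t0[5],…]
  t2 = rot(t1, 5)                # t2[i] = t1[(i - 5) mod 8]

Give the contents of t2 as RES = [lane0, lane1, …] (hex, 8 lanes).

→ t0 |89|9b|3b|a3|b1|47|40|39|
→ t1 |a3|b1|3b|47|9b|40|89|39|
→ t2 |47|9b|40|89|39|a3|b1|3b|

RES = [ 0x47  0x9b  0x40  0x89  0x39  0xa3  0xb1  0x3b ]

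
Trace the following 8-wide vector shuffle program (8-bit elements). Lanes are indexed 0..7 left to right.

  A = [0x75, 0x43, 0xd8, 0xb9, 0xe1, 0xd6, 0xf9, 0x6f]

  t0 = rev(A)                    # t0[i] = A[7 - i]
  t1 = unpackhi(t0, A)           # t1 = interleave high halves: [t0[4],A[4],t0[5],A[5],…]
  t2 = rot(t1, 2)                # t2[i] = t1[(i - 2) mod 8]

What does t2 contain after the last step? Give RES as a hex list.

RES = [0x75, 0x6f, 0xb9, 0xe1, 0xd8, 0xd6, 0x43, 0xf9]

→ t0 |6f|f9|d6|e1|b9|d8|43|75|
→ t1 |b9|e1|d8|d6|43|f9|75|6f|
→ t2 |75|6f|b9|e1|d8|d6|43|f9|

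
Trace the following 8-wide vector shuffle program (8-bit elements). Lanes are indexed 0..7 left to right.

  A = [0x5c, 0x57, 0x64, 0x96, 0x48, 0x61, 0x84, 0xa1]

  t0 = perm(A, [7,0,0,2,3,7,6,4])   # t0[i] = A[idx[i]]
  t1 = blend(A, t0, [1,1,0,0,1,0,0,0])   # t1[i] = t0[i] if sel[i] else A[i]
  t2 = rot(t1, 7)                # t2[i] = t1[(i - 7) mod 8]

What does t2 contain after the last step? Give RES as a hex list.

  t0: a1 5c 5c 64 96 a1 84 48
  t1: a1 5c 64 96 96 61 84 a1
  t2: 5c 64 96 96 61 84 a1 a1

RES = [0x5c, 0x64, 0x96, 0x96, 0x61, 0x84, 0xa1, 0xa1]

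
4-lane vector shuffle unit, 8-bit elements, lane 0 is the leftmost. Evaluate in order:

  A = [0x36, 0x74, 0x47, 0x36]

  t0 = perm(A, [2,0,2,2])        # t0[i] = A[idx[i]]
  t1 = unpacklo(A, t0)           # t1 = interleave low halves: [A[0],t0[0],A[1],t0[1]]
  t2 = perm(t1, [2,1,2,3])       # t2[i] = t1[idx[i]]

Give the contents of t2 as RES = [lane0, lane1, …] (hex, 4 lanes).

t0 = [0x47, 0x36, 0x47, 0x47]
t1 = [0x36, 0x47, 0x74, 0x36]
t2 = [0x74, 0x47, 0x74, 0x36]

RES = [0x74, 0x47, 0x74, 0x36]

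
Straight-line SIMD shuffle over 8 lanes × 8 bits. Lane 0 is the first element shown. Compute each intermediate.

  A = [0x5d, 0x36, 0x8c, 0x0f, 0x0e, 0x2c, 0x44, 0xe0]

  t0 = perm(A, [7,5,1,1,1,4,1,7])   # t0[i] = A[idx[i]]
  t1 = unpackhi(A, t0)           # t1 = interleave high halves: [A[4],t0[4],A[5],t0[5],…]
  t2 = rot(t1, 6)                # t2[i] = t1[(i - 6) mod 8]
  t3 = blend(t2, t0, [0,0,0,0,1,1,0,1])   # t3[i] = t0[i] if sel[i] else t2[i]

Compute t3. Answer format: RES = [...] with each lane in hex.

RES = [ 0x2c  0x0e  0x44  0x36  0x36  0x0e  0x0e  0xe0 ]

→ t0 |e0|2c|36|36|36|0e|36|e0|
→ t1 |0e|36|2c|0e|44|36|e0|e0|
→ t2 |2c|0e|44|36|e0|e0|0e|36|
→ t3 |2c|0e|44|36|36|0e|0e|e0|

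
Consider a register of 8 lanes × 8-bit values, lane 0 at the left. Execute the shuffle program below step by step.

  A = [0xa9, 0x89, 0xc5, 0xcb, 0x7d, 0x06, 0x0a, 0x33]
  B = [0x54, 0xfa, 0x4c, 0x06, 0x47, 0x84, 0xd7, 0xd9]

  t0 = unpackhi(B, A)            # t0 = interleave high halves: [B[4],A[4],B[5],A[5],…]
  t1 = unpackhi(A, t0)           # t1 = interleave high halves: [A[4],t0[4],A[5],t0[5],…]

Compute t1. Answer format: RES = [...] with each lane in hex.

  t0: 47 7d 84 06 d7 0a d9 33
  t1: 7d d7 06 0a 0a d9 33 33

RES = [0x7d, 0xd7, 0x06, 0x0a, 0x0a, 0xd9, 0x33, 0x33]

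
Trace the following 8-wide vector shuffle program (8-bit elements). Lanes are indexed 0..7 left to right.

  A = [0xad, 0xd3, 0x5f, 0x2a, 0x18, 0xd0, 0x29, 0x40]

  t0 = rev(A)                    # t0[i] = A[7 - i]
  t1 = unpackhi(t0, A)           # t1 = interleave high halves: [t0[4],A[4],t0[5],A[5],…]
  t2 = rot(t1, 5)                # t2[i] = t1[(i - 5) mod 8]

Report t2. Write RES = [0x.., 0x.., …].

  t0: 40 29 d0 18 2a 5f d3 ad
  t1: 2a 18 5f d0 d3 29 ad 40
  t2: d0 d3 29 ad 40 2a 18 5f

RES = [0xd0, 0xd3, 0x29, 0xad, 0x40, 0x2a, 0x18, 0x5f]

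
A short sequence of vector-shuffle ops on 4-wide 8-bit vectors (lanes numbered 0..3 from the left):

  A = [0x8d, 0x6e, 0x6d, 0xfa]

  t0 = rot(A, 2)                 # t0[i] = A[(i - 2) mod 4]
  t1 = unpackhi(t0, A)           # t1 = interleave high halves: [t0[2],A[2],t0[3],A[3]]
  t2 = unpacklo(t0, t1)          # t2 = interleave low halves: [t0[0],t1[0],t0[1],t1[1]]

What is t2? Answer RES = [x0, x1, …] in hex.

RES = [ 0x6d  0x8d  0xfa  0x6d ]

  t0: 6d fa 8d 6e
  t1: 8d 6d 6e fa
  t2: 6d 8d fa 6d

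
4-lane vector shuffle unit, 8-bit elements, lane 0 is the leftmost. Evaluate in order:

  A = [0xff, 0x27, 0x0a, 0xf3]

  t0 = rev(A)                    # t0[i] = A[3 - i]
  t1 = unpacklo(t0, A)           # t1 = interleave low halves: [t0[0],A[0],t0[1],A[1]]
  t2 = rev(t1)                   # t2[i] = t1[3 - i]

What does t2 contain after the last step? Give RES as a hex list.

t0 = [0xf3, 0x0a, 0x27, 0xff]
t1 = [0xf3, 0xff, 0x0a, 0x27]
t2 = [0x27, 0x0a, 0xff, 0xf3]

RES = [0x27, 0x0a, 0xff, 0xf3]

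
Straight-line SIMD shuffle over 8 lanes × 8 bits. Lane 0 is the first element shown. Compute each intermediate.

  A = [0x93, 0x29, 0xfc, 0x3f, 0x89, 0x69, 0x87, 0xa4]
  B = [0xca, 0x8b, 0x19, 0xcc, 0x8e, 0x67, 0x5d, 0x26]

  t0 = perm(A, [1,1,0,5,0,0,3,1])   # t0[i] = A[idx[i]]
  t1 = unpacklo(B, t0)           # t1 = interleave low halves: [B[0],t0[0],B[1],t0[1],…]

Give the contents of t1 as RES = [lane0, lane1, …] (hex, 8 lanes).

→ t0 |29|29|93|69|93|93|3f|29|
→ t1 |ca|29|8b|29|19|93|cc|69|

RES = [0xca, 0x29, 0x8b, 0x29, 0x19, 0x93, 0xcc, 0x69]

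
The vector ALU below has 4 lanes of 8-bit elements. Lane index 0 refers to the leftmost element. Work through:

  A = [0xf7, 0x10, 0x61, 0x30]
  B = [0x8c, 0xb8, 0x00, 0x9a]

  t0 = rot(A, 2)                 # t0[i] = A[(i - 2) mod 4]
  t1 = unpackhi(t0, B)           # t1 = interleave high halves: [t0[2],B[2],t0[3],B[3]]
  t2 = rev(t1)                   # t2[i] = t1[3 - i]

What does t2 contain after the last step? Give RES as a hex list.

  t0: 61 30 f7 10
  t1: f7 00 10 9a
  t2: 9a 10 00 f7

RES = [ 0x9a  0x10  0x00  0xf7 ]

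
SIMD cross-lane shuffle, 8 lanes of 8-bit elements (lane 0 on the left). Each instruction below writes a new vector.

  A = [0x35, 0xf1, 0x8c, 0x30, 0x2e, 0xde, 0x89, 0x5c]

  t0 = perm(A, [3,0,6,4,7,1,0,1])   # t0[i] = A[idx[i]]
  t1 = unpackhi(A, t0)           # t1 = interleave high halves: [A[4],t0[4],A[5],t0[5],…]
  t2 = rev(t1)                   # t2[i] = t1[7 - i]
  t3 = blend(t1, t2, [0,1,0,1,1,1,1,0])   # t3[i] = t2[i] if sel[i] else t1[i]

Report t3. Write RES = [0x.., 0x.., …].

  t0: 30 35 89 2e 5c f1 35 f1
  t1: 2e 5c de f1 89 35 5c f1
  t2: f1 5c 35 89 f1 de 5c 2e
  t3: 2e 5c de 89 f1 de 5c f1

RES = [ 0x2e  0x5c  0xde  0x89  0xf1  0xde  0x5c  0xf1 ]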